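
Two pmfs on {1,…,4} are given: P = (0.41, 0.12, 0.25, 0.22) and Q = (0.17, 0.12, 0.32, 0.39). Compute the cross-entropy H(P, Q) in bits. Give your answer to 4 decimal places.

2.1250 bits

H(P,Q) = −Σ p·log₂ q.
  −0.41·log₂(0.17) = 1.04812
  −0.12·log₂(0.12) = 0.36707
  −0.25·log₂(0.32) = 0.41096
  −0.22·log₂(0.39) = 0.29886
H(P,Q) = 2.1250 bits.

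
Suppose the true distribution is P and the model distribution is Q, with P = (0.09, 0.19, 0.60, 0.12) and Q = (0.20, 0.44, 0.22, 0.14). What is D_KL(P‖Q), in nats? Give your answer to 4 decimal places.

0.3521 nats

D(P‖Q) = Σ p·ln(p/q).
  0.09·ln(0.09/0.20) = -0.07187
  0.19·ln(0.19/0.44) = -0.15955
  0.60·ln(0.60/0.22) = 0.60198
  0.12·ln(0.12/0.14) = -0.01850
D(P‖Q) = 0.3521 nats.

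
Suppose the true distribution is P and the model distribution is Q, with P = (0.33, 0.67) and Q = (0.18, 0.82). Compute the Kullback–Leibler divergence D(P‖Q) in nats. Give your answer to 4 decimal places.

D(P‖Q) = Σ p·ln(p/q).
  0.33·ln(0.33/0.18) = 0.20002
  0.67·ln(0.67/0.82) = -0.13536
D(P‖Q) = 0.0647 nats.

0.0647 nats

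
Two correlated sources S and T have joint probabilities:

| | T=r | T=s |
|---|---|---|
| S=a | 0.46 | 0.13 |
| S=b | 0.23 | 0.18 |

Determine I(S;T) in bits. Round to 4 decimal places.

0.0387 bits

Marginals: p(S) = (0.5900, 0.4100), p(T) = (0.6900, 0.3100).
I(S;T) = Σ p(x,y)·log₂[p(x,y)/(p(x)p(y))].
  (a,r): 0.46·log₂(1.1299) = 0.08108
  (a,s): 0.13·log₂(0.7108) = -0.06403
  (b,r): 0.23·log₂(0.8130) = -0.06869
  (b,s): 0.18·log₂(1.4162) = 0.09037
Sum = 0.0387 bits.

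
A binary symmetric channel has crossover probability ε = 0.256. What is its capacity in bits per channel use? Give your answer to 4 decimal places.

0.1793 bits

Binary symmetric channel: C = 1 − h₂(ε) where h₂ is the binary entropy function.
h₂(0.256) = −0.256·log₂0.256 − 0.744·log₂0.744 = 0.8207.
C = 1 − 0.8207 = 0.1793 bits per channel use.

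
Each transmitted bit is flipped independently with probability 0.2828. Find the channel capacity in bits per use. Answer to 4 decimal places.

Binary symmetric channel: C = 1 − h₂(ε) where h₂ is the binary entropy function.
h₂(0.2828) = −0.2828·log₂0.2828 − 0.7172·log₂0.7172 = 0.8592.
C = 1 − 0.8592 = 0.1408 bits per channel use.

0.1408 bits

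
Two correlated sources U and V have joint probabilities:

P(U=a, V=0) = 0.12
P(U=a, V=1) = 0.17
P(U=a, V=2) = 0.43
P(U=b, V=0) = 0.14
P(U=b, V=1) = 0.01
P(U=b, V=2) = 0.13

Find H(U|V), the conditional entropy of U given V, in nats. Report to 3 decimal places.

0.522 nats

Chain rule: H(U|V) = H(U,V) − H(V).
Marginals: p(U) = (0.7200, 0.2800), p(V) = (0.2600, 0.1800, 0.5600).
H(U,V) = 1.5051 nats; H(V) = 0.9836 nats.
H(U|V) = 1.5051 − 0.9836 = 0.522 nats.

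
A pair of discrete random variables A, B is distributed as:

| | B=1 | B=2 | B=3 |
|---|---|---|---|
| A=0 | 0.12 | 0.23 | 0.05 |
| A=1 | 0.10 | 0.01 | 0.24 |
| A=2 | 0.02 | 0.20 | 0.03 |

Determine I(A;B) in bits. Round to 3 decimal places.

0.408 bits

Marginals: p(A) = (0.4000, 0.3500, 0.2500), p(B) = (0.2400, 0.4400, 0.3200).
I(A;B) = H(A) + H(B) − H(A,B).
H(A) = 1.5589, H(B) = 1.5413, H(A,B) = 2.6926.
I(A;B) = 1.5589 + 1.5413 − 2.6926 = 0.408 bits.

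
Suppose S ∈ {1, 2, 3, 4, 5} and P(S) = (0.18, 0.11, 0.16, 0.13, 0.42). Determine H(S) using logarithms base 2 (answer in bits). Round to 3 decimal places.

2.127 bits

H(S) = −Σ p·log₂ p.
  −(0.18)·log₂(0.18) = 0.4453
  −(0.11)·log₂(0.11) = 0.3503
  −(0.16)·log₂(0.16) = 0.4230
  −(0.13)·log₂(0.13) = 0.3826
  −(0.42)·log₂(0.42) = 0.5256
Sum: 0.4453 + 0.3503 + 0.4230 + 0.3826 + 0.5256 = 2.127 bits.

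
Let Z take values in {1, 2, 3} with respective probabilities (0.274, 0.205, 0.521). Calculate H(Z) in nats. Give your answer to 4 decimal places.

1.0193 nats

H(Z) = −Σ p·ln p.
  −(0.274)·ln(0.274) = 0.35473
  −(0.205)·ln(0.205) = 0.32487
  −(0.521)·ln(0.521) = 0.33969
Sum: 0.35473 + 0.32487 + 0.33969 = 1.0193 nats.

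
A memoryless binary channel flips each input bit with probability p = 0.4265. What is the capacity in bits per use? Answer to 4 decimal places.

0.0156 bits

Binary symmetric channel: C = 1 − h₂(ε) where h₂ is the binary entropy function.
h₂(0.4265) = −0.4265·log₂0.4265 − 0.5735·log₂0.5735 = 0.9844.
C = 1 − 0.9844 = 0.0156 bits per channel use.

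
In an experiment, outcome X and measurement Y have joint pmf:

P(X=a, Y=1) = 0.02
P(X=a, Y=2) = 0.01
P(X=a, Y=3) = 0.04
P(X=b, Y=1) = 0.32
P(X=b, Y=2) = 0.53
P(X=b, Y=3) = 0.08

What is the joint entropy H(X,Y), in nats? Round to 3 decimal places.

1.156 nats

H(X,Y) = −Σ p(x,y)·ln p(x,y) over all 6 cells.
  cell (a,1): −0.02·ln0.02 = 0.0782
  cell (a,2): −0.01·ln0.01 = 0.0461
  cell (a,3): −0.04·ln0.04 = 0.1288
  cell (b,1): −0.32·ln0.32 = 0.3646
  cell (b,2): −0.53·ln0.53 = 0.3365
  cell (b,3): −0.08·ln0.08 = 0.2021
Sum = 1.156 nats.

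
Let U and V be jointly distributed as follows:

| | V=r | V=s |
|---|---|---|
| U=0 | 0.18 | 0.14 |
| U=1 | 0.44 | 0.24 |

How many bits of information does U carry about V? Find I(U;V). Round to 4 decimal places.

Marginals: p(U) = (0.3200, 0.6800), p(V) = (0.6200, 0.3800).
I(U;V) = Σ p(x,y)·log₂[p(x,y)/(p(x)p(y))].
  (0,r): 0.18·log₂(0.9073) = -0.02527
  (0,s): 0.14·log₂(1.1513) = 0.02846
  (1,r): 0.44·log₂(1.0436) = 0.02712
  (1,s): 0.24·log₂(0.9288) = -0.02558
Sum = 0.0047 bits.

0.0047 bits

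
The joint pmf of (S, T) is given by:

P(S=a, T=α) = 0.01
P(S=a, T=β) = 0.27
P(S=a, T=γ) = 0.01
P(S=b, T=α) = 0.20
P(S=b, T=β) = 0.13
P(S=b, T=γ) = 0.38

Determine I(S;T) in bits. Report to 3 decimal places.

0.380 bits

Marginals: p(S) = (0.2900, 0.7100), p(T) = (0.2100, 0.4000, 0.3900).
I(S;T) = Σ p(x,y)·log₂[p(x,y)/(p(x)p(y))].
  (a,α): 0.01·log₂(0.1642) = -0.0261
  (a,β): 0.27·log₂(2.3276) = 0.3291
  (a,γ): 0.01·log₂(0.0884) = -0.0350
  (b,α): 0.20·log₂(1.3414) = 0.0847
  (b,β): 0.13·log₂(0.4577) = -0.1466
  (b,γ): 0.38·log₂(1.3723) = 0.1735
Sum = 0.380 bits.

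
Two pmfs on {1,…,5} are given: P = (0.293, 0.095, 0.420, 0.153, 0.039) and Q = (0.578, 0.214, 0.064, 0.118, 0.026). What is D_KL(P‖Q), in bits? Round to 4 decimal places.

0.8216 bits

D(P‖Q) = Σ p·log₂(p/q).
  0.293·log₂(0.293/0.578) = -0.28719
  0.095·log₂(0.095/0.214) = -0.11130
  0.420·log₂(0.420/0.064) = 1.13998
  0.153·log₂(0.153/0.118) = 0.05734
  0.039·log₂(0.039/0.026) = 0.02281
D(P‖Q) = 0.8216 bits.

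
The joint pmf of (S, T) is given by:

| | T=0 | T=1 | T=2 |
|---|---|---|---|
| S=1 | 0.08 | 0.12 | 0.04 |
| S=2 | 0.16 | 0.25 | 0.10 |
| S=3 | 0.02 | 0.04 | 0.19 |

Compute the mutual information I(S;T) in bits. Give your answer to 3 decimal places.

Marginals: p(S) = (0.2400, 0.5100, 0.2500), p(T) = (0.2600, 0.4100, 0.3300).
I(S;T) = Σ p(x,y)·log₂[p(x,y)/(p(x)p(y))].
  (1,0): 0.08·log₂(1.2821) = 0.0287
  (1,1): 0.12·log₂(1.2195) = 0.0344
  (1,2): 0.04·log₂(0.5051) = -0.0394
  (2,0): 0.16·log₂(1.2066) = 0.0434
  (2,1): 0.25·log₂(1.1956) = 0.0644
  (2,2): 0.10·log₂(0.5942) = -0.0751
  (3,0): 0.02·log₂(0.3077) = -0.0340
  (3,1): 0.04·log₂(0.3902) = -0.0543
  (3,2): 0.19·log₂(2.3030) = 0.2287
Sum = 0.197 bits.

0.197 bits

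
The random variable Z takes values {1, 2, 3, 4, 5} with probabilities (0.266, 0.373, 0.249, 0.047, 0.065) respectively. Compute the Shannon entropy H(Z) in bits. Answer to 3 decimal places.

2.002 bits

H(Z) = −Σ p·log₂ p.
  −(0.266)·log₂(0.266) = 0.5082
  −(0.373)·log₂(0.373) = 0.5307
  −(0.249)·log₂(0.249) = 0.4994
  −(0.047)·log₂(0.047) = 0.2073
  −(0.065)·log₂(0.065) = 0.2563
Sum: 0.5082 + 0.5307 + 0.4994 + 0.2073 + 0.2563 = 2.002 bits.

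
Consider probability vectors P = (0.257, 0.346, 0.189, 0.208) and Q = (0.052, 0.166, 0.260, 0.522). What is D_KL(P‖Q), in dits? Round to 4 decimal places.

0.1794 dits

D(P‖Q) = Σ p·log₁₀(p/q).
  0.257·log₁₀(0.257/0.052) = 0.17834
  0.346·log₁₀(0.346/0.166) = 0.11036
  0.189·log₁₀(0.189/0.260) = -0.02618
  0.208·log₁₀(0.208/0.522) = -0.08312
D(P‖Q) = 0.1794 dits.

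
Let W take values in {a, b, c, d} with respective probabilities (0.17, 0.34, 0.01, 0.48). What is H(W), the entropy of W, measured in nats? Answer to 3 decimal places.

H(W) = −Σ p·ln p.
  −(0.17)·ln(0.17) = 0.3012
  −(0.34)·ln(0.34) = 0.3668
  −(0.01)·ln(0.01) = 0.0461
  −(0.48)·ln(0.48) = 0.3523
Sum: 0.3012 + 0.3668 + 0.0461 + 0.3523 = 1.066 nats.

1.066 nats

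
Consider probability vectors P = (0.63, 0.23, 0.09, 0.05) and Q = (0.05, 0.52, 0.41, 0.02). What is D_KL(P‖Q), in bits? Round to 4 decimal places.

D(P‖Q) = Σ p·log₂(p/q).
  0.63·log₂(0.63/0.05) = 2.30287
  0.23·log₂(0.23/0.52) = -0.27068
  0.09·log₂(0.09/0.41) = -0.19689
  0.05·log₂(0.05/0.02) = 0.06610
D(P‖Q) = 1.9014 bits.

1.9014 bits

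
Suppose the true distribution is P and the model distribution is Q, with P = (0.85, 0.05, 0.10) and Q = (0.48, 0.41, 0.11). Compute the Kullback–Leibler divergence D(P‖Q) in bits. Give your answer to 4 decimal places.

D(P‖Q) = Σ p·log₂(p/q).
  0.85·log₂(0.85/0.48) = 0.70076
  0.05·log₂(0.05/0.41) = -0.15178
  0.10·log₂(0.10/0.11) = -0.01375
D(P‖Q) = 0.5352 bits.

0.5352 bits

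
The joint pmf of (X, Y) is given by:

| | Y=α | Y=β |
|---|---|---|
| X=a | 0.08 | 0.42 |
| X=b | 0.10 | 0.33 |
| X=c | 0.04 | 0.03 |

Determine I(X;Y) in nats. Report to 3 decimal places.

Marginals: p(X) = (0.5000, 0.4300, 0.0700), p(Y) = (0.2200, 0.7800).
I(X;Y) = Σ p(x,y)·ln[p(x,y)/(p(x)p(y))].
  (a,α): 0.08·ln(0.7273) = -0.0255
  (a,β): 0.42·ln(1.0769) = 0.0311
  (b,α): 0.10·ln(1.0571) = 0.0056
  (b,β): 0.33·ln(0.9839) = -0.0054
  (c,α): 0.04·ln(2.5974) = 0.0382
  (c,β): 0.03·ln(0.5495) = -0.0180
Sum = 0.026 nats.

0.026 nats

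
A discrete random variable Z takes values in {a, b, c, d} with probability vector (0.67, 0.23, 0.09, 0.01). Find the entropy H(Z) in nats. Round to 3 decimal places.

0.869 nats

H(Z) = −Σ p·ln p.
  −(0.67)·ln(0.67) = 0.2683
  −(0.23)·ln(0.23) = 0.3380
  −(0.09)·ln(0.09) = 0.2167
  −(0.01)·ln(0.01) = 0.0461
Sum: 0.2683 + 0.3380 + 0.2167 + 0.0461 = 0.869 nats.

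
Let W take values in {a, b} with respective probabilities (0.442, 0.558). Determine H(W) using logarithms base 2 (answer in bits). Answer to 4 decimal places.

H(W) = −Σ p·log₂ p.
  −(0.442)·log₂(0.442) = 0.52062
  −(0.558)·log₂(0.558) = 0.46965
Sum: 0.52062 + 0.46965 = 0.9903 bits.

0.9903 bits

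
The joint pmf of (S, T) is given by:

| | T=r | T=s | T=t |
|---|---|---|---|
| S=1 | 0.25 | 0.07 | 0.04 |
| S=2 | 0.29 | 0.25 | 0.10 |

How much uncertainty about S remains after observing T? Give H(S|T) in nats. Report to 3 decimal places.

Marginals: p(S) = (0.3600, 0.6400), p(T) = (0.5400, 0.3200, 0.1400).
H(S|T) = Σ p(T) · H(S|T=·).
  T=r: p=0.5400, H(S|T=r) = 0.6904
  T=s: p=0.3200, H(S|T=s) = 0.5253
  T=t: p=0.1400, H(S|T=t) = 0.5983
Weighted sum = 0.625 nats.

0.625 nats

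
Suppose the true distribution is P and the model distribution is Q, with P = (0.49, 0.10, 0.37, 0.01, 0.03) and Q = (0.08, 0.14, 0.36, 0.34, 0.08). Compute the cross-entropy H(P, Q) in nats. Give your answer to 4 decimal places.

1.8988 nats

H(P,Q) = −Σ p·ln q.
  −0.49·ln(0.08) = 1.23761
  −0.10·ln(0.14) = 0.19661
  −0.37·ln(0.36) = 0.37801
  −0.01·ln(0.34) = 0.01079
  −0.03·ln(0.08) = 0.07577
H(P,Q) = 1.8988 nats.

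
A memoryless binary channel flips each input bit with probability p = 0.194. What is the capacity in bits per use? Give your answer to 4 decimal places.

Binary symmetric channel: C = 1 − h₂(ε) where h₂ is the binary entropy function.
h₂(0.194) = −0.194·log₂0.194 − 0.806·log₂0.806 = 0.7098.
C = 1 − 0.7098 = 0.2902 bits per channel use.

0.2902 bits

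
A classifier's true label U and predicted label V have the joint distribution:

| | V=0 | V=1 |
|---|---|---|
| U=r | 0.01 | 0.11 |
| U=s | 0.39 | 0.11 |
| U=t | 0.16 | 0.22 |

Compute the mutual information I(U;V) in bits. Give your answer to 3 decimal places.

Marginals: p(U) = (0.1200, 0.5000, 0.3800), p(V) = (0.5600, 0.4400).
I(U;V) = Σ p(x,y)·log₂[p(x,y)/(p(x)p(y))].
  (r,0): 0.01·log₂(0.1488) = -0.0275
  (r,1): 0.11·log₂(2.0833) = 0.1165
  (s,0): 0.39·log₂(1.3929) = 0.1864
  (s,1): 0.11·log₂(0.5000) = -0.1100
  (t,0): 0.16·log₂(0.7519) = -0.0658
  (t,1): 0.22·log₂(1.3158) = 0.0871
Sum = 0.187 bits.

0.187 bits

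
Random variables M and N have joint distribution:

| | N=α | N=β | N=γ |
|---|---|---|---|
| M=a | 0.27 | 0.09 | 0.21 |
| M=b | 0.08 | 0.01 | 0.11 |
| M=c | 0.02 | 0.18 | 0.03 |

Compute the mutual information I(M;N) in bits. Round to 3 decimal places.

Marginals: p(M) = (0.5700, 0.2000, 0.2300), p(N) = (0.3700, 0.2800, 0.3500).
I(M;N) = H(M) + H(N) − H(M,N).
H(M) = 1.4143, H(N) = 1.5751, H(M,N) = 2.7137.
I(M;N) = 1.4143 + 1.5751 − 2.7137 = 0.276 bits.

0.276 bits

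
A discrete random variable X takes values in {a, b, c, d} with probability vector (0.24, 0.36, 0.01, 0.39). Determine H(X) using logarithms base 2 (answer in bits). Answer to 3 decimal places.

1.621 bits

H(X) = −Σ p·log₂ p.
  −(0.24)·log₂(0.24) = 0.4941
  −(0.36)·log₂(0.36) = 0.5306
  −(0.01)·log₂(0.01) = 0.0664
  −(0.39)·log₂(0.39) = 0.5298
Sum: 0.4941 + 0.5306 + 0.0664 + 0.5298 = 1.621 bits.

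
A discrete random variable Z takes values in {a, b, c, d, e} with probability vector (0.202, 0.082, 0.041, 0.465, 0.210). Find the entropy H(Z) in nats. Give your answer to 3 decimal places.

1.343 nats

H(Z) = −Σ p·ln p.
  −(0.202)·ln(0.202) = 0.3231
  −(0.082)·ln(0.082) = 0.2051
  −(0.041)·ln(0.041) = 0.1310
  −(0.465)·ln(0.465) = 0.3561
  −(0.210)·ln(0.210) = 0.3277
Sum: 0.3231 + 0.2051 + 0.1310 + 0.3561 + 0.3277 = 1.343 nats.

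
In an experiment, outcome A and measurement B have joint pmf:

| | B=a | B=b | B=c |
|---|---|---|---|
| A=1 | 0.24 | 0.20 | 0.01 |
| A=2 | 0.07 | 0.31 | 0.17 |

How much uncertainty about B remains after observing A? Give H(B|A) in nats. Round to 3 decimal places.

Marginals: p(A) = (0.4500, 0.5500), p(B) = (0.3100, 0.5100, 0.1800).
H(B|A) = Σ p(A) · H(B|A=·).
  A=1: p=0.4500, H(B|A=1) = 0.7803
  A=2: p=0.5500, H(B|A=2) = 0.9484
Weighted sum = 0.873 nats.

0.873 nats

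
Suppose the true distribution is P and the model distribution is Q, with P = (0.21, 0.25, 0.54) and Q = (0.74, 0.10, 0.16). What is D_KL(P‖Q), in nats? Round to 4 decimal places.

0.6214 nats

D(P‖Q) = Σ p·ln(p/q).
  0.21·ln(0.21/0.74) = -0.26450
  0.25·ln(0.25/0.10) = 0.22907
  0.54·ln(0.54/0.16) = 0.65685
D(P‖Q) = 0.6214 nats.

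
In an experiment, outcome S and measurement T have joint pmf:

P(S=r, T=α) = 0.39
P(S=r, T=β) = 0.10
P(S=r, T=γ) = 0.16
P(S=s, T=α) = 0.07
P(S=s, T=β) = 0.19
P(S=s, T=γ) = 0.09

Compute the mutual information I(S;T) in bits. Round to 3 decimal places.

0.146 bits

Marginals: p(S) = (0.6500, 0.3500), p(T) = (0.4600, 0.2900, 0.2500).
I(S;T) = H(S) + H(T) − H(S,T).
H(S) = 0.9341, H(T) = 1.5332, H(S,T) = 2.3214.
I(S;T) = 0.9341 + 1.5332 − 2.3214 = 0.146 bits.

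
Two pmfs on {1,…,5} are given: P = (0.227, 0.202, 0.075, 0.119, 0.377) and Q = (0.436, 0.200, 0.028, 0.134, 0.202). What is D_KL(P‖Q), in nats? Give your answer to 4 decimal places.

0.1489 nats

D(P‖Q) = Σ p·ln(p/q).
  0.227·ln(0.227/0.436) = -0.14816
  0.202·ln(0.202/0.200) = 0.00201
  0.075·ln(0.075/0.028) = 0.07390
  0.119·ln(0.119/0.134) = -0.01413
  0.377·ln(0.377/0.202) = 0.23524
D(P‖Q) = 0.1489 nats.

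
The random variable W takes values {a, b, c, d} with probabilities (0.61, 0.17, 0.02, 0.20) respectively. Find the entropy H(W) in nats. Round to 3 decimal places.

H(W) = −Σ p·ln p.
  −(0.61)·ln(0.61) = 0.3015
  −(0.17)·ln(0.17) = 0.3012
  −(0.02)·ln(0.02) = 0.0782
  −(0.20)·ln(0.20) = 0.3219
Sum: 0.3015 + 0.3012 + 0.0782 + 0.3219 = 1.003 nats.

1.003 nats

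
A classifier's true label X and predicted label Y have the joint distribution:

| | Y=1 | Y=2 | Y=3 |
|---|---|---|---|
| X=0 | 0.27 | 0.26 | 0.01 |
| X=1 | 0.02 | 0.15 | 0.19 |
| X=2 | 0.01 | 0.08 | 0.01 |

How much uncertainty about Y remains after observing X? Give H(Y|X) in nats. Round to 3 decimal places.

Marginals: p(X) = (0.5400, 0.3600, 0.1000), p(Y) = (0.3000, 0.4900, 0.2100).
H(Y|X) = Σ p(X) · H(Y|X=·).
  X=0: p=0.5400, H(Y|X=0) = 0.7724
  X=1: p=0.3600, H(Y|X=1) = 0.8626
  X=2: p=0.1000, H(Y|X=2) = 0.6390
Weighted sum = 0.792 nats.

0.792 nats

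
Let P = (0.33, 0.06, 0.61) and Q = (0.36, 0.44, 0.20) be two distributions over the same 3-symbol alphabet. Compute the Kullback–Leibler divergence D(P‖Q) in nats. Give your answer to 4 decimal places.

D(P‖Q) = Σ p·ln(p/q).
  0.33·ln(0.33/0.36) = -0.02871
  0.06·ln(0.06/0.44) = -0.11955
  0.61·ln(0.61/0.20) = 0.68024
D(P‖Q) = 0.5320 nats.

0.5320 nats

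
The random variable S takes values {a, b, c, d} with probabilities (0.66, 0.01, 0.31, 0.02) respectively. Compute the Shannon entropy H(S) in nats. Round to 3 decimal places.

0.762 nats

H(S) = −Σ p·ln p.
  −(0.66)·ln(0.66) = 0.2742
  −(0.01)·ln(0.01) = 0.0461
  −(0.31)·ln(0.31) = 0.3631
  −(0.02)·ln(0.02) = 0.0782
Sum: 0.2742 + 0.0461 + 0.3631 + 0.0782 = 0.762 nats.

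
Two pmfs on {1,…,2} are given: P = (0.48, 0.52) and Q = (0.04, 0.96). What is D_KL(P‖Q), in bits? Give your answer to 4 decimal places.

1.2608 bits

D(P‖Q) = Σ p·log₂(p/q).
  0.48·log₂(0.48/0.04) = 1.72078
  0.52·log₂(0.52/0.96) = -0.45995
D(P‖Q) = 1.2608 bits.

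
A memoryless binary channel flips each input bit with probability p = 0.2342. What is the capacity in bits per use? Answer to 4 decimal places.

Binary symmetric channel: C = 1 − h₂(ε) where h₂ is the binary entropy function.
h₂(0.2342) = −0.2342·log₂0.2342 − 0.7658·log₂0.7658 = 0.7853.
C = 1 − 0.7853 = 0.2147 bits per channel use.

0.2147 bits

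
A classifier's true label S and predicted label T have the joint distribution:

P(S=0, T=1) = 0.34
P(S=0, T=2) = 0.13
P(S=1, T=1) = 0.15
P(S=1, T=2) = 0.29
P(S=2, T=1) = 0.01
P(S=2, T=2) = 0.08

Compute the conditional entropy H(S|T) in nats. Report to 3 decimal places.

Chain rule: H(S|T) = H(S,T) − H(T).
Marginals: p(S) = (0.4700, 0.4400, 0.0900), p(T) = (0.5000, 0.5000).
H(S,T) = 1.5237 nats; H(T) = 0.6931 nats.
H(S|T) = 1.5237 − 0.6931 = 0.831 nats.

0.831 nats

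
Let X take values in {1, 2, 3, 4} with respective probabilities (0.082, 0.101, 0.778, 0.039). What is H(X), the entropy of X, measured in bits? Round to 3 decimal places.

H(X) = −Σ p·log₂ p.
  −(0.082)·log₂(0.082) = 0.2959
  −(0.101)·log₂(0.101) = 0.3341
  −(0.778)·log₂(0.778) = 0.2818
  −(0.039)·log₂(0.039) = 0.1825
Sum: 0.2959 + 0.3341 + 0.2818 + 0.1825 = 1.094 bits.

1.094 bits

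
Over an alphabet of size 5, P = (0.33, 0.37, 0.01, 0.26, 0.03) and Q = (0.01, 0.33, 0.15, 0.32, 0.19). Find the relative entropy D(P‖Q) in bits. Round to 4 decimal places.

D(P‖Q) = Σ p·log₂(p/q).
  0.33·log₂(0.33/0.01) = 1.66465
  0.37·log₂(0.37/0.33) = 0.06107
  0.01·log₂(0.01/0.15) = -0.03907
  0.26·log₂(0.26/0.32) = -0.07789
  0.03·log₂(0.03/0.19) = -0.07989
D(P‖Q) = 1.5289 bits.

1.5289 bits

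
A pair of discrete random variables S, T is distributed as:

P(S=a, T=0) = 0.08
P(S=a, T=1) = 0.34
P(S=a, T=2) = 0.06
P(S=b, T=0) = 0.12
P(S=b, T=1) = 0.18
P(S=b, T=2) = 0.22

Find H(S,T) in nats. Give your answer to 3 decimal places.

H(S,T) = −Σ p(x,y)·ln p(x,y) over all 6 cells.
  cell (a,0): −0.08·ln0.08 = 0.2021
  cell (a,1): −0.34·ln0.34 = 0.3668
  cell (a,2): −0.06·ln0.06 = 0.1688
  cell (b,0): −0.12·ln0.12 = 0.2544
  cell (b,1): −0.18·ln0.18 = 0.3087
  cell (b,2): −0.22·ln0.22 = 0.3331
Sum = 1.634 nats.

1.634 nats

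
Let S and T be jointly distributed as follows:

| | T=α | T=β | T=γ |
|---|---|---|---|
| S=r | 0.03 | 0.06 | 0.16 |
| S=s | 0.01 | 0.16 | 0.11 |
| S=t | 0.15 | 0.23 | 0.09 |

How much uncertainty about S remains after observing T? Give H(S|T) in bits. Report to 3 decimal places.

1.365 bits

Chain rule: H(S|T) = H(S,T) − H(T).
Marginals: p(S) = (0.2500, 0.2800, 0.4700), p(T) = (0.1900, 0.4500, 0.3600).
H(S,T) = 2.8689 bits; H(T) = 1.5042 bits.
H(S|T) = 2.8689 − 1.5042 = 1.365 bits.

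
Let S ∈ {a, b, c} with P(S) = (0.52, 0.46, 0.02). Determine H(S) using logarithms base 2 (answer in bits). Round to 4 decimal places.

1.1188 bits

H(S) = −Σ p·log₂ p.
  −(0.52)·log₂(0.52) = 0.49058
  −(0.46)·log₂(0.46) = 0.51534
  −(0.02)·log₂(0.02) = 0.11288
Sum: 0.49058 + 0.51534 + 0.11288 = 1.1188 bits.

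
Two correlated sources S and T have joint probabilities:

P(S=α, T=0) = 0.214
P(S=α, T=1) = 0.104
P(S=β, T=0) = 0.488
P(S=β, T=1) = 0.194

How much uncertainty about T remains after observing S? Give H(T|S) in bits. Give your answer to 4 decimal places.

Marginals: p(S) = (0.3180, 0.6820), p(T) = (0.7020, 0.2980).
H(T|S) = Σ p(S) · H(T|S=·).
  S=α: p=0.3180, H(T|S=α) = 0.9119
  S=β: p=0.6820, H(T|S=β) = 0.8615
Weighted sum = 0.8775 bits.

0.8775 bits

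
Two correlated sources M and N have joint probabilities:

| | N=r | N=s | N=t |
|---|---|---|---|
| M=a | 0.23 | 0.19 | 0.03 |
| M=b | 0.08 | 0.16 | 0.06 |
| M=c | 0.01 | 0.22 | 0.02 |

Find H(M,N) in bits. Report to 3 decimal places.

2.713 bits

H(M,N) = −Σ p(x,y)·log₂ p(x,y) over all 9 cells.
  cell (a,r): −0.23·log₂0.23 = 0.4877
  cell (a,s): −0.19·log₂0.19 = 0.4552
  cell (a,t): −0.03·log₂0.03 = 0.1518
  cell (b,r): −0.08·log₂0.08 = 0.2915
  cell (b,s): −0.16·log₂0.16 = 0.4230
  cell (b,t): −0.06·log₂0.06 = 0.2435
  cell (c,r): −0.01·log₂0.01 = 0.0664
  cell (c,s): −0.22·log₂0.22 = 0.4806
  cell (c,t): −0.02·log₂0.02 = 0.1129
Sum = 2.713 bits.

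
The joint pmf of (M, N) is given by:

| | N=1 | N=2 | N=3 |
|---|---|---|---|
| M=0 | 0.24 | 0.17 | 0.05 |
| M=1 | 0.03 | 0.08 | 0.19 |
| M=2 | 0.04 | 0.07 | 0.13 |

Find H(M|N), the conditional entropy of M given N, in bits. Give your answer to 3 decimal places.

1.300 bits

Chain rule: H(M|N) = H(M,N) − H(N).
Marginals: p(M) = (0.4600, 0.3000, 0.2400), p(N) = (0.3100, 0.3200, 0.3700).
H(M,N) = 2.8803 bits; H(N) = 1.5806 bits.
H(M|N) = 2.8803 − 1.5806 = 1.300 bits.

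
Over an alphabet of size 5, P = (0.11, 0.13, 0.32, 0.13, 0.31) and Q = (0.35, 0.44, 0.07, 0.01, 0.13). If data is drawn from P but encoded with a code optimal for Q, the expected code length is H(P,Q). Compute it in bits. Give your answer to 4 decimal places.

H(P,Q) = −Σ p·log₂ q.
  −0.11·log₂(0.35) = 0.16660
  −0.13·log₂(0.44) = 0.15398
  −0.32·log₂(0.07) = 1.22768
  −0.13·log₂(0.01) = 0.86370
  −0.31·log₂(0.13) = 0.91246
H(P,Q) = 3.3244 bits.

3.3244 bits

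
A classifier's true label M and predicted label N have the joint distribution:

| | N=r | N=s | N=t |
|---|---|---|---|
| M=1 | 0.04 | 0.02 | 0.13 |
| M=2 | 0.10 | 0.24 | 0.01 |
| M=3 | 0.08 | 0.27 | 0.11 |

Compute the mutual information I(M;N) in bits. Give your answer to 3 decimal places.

0.241 bits

Marginals: p(M) = (0.1900, 0.3500, 0.4600), p(N) = (0.2200, 0.5300, 0.2500).
I(M;N) = Σ p(x,y)·log₂[p(x,y)/(p(x)p(y))].
  (1,r): 0.04·log₂(0.9569) = -0.0025
  (1,s): 0.02·log₂(0.1986) = -0.0466
  (1,t): 0.13·log₂(2.7368) = 0.1888
  (2,r): 0.10·log₂(1.2987) = 0.0377
  (2,s): 0.24·log₂(1.2938) = 0.0892
  (2,t): 0.01·log₂(0.1143) = -0.0313
  (3,r): 0.08·log₂(0.7905) = -0.0271
  (3,s): 0.27·log₂(1.1075) = 0.0398
  (3,t): 0.11·log₂(0.9565) = -0.0071
Sum = 0.241 bits.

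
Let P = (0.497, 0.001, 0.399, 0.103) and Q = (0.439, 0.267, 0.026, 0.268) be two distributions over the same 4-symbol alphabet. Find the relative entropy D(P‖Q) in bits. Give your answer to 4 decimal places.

1.5108 bits

D(P‖Q) = Σ p·log₂(p/q).
  0.497·log₂(0.497/0.439) = 0.08898
  0.001·log₂(0.001/0.267) = -0.00806
  0.399·log₂(0.399/0.026) = 1.57198
  0.103·log₂(0.103/0.268) = -0.14210
D(P‖Q) = 1.5108 bits.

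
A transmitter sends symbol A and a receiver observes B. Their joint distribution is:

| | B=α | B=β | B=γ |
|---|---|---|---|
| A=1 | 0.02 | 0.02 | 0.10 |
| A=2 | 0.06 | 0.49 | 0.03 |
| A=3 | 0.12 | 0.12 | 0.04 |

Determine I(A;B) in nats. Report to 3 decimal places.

0.214 nats

Marginals: p(A) = (0.1400, 0.5800, 0.2800), p(B) = (0.2000, 0.6300, 0.1700).
I(A;B) = H(A) + H(B) − H(A,B).
H(A) = 0.9476, H(B) = 0.9142, H(A,B) = 1.6479.
I(A;B) = 0.9476 + 0.9142 − 1.6479 = 0.214 nats.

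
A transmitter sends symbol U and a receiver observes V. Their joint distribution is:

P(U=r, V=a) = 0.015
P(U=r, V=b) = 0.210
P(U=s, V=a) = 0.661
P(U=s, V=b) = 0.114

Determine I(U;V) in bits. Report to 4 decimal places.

Marginals: p(U) = (0.2250, 0.7750), p(V) = (0.6760, 0.3240).
I(U;V) = H(U) + H(V) − H(U,V).
H(U) = 0.7692, H(V) = 0.9087, H(U,V) = 1.3157.
I(U;V) = 0.7692 + 0.9087 − 1.3157 = 0.3622 bits.

0.3622 bits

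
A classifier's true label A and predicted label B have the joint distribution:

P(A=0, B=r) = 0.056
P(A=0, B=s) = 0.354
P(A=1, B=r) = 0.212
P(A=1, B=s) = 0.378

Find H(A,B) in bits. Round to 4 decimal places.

1.7682 bits

H(A,B) = −Σ p(x,y)·log₂ p(x,y) over all 4 cells.
  cell (0,r): −0.056·log₂0.056 = 0.23287
  cell (0,s): −0.354·log₂0.354 = 0.53036
  cell (1,r): −0.212·log₂0.212 = 0.47443
  cell (1,s): −0.378·log₂0.378 = 0.53054
Sum = 1.7682 bits.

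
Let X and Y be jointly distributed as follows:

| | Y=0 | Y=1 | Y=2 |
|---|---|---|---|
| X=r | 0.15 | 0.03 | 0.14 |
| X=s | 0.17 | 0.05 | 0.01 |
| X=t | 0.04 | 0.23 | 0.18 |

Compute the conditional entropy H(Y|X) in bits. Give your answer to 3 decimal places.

1.263 bits

Chain rule: H(Y|X) = H(X,Y) − H(X).
Marginals: p(X) = (0.3200, 0.2300, 0.4500), p(Y) = (0.3600, 0.3100, 0.3300).
H(X,Y) = 2.7953 bits; H(X) = 1.5321 bits.
H(Y|X) = 2.7953 − 1.5321 = 1.263 bits.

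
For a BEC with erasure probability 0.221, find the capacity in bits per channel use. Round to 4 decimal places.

0.7790 bits

Binary erasure channel: capacity C = 1 − ε.
C = 1 − 0.221 = 0.7790 bits per channel use.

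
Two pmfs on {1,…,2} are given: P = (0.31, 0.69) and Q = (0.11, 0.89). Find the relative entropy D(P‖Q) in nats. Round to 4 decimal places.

D(P‖Q) = Σ p·ln(p/q).
  0.31·ln(0.31/0.11) = 0.32119
  0.69·ln(0.69/0.89) = -0.17563
D(P‖Q) = 0.1456 nats.

0.1456 nats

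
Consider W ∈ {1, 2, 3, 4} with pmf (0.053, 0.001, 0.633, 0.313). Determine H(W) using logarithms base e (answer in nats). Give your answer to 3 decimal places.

H(W) = −Σ p·ln p.
  −(0.053)·ln(0.053) = 0.1557
  −(0.001)·ln(0.001) = 0.0069
  −(0.633)·ln(0.633) = 0.2895
  −(0.313)·ln(0.313) = 0.3636
Sum: 0.1557 + 0.0069 + 0.2895 + 0.3636 = 0.816 nats.

0.816 nats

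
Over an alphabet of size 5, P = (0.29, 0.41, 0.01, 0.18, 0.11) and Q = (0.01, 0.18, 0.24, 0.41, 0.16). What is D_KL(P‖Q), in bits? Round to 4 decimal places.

1.5767 bits

D(P‖Q) = Σ p·log₂(p/q).
  0.29·log₂(0.29/0.01) = 1.40881
  0.41·log₂(0.41/0.18) = 0.48693
  0.01·log₂(0.01/0.24) = -0.04585
  0.18·log₂(0.18/0.41) = -0.21377
  0.11·log₂(0.11/0.16) = -0.05946
D(P‖Q) = 1.5767 bits.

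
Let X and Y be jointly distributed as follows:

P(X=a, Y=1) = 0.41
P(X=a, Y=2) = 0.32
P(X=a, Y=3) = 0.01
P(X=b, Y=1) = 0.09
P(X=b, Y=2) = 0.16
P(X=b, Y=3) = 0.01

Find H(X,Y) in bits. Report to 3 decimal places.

H(X,Y) = −Σ p(x,y)·log₂ p(x,y) over all 6 cells.
  cell (a,1): −0.41·log₂0.41 = 0.5274
  cell (a,2): −0.32·log₂0.32 = 0.5260
  cell (a,3): −0.01·log₂0.01 = 0.0664
  cell (b,1): −0.09·log₂0.09 = 0.3127
  cell (b,2): −0.16·log₂0.16 = 0.4230
  cell (b,3): −0.01·log₂0.01 = 0.0664
Sum = 1.922 bits.

1.922 bits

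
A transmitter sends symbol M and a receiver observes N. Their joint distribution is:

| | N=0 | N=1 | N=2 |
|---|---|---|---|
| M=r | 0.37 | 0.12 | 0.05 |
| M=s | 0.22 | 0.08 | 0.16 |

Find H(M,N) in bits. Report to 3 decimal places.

2.309 bits

H(M,N) = −Σ p(x,y)·log₂ p(x,y) over all 6 cells.
  cell (r,0): −0.37·log₂0.37 = 0.5307
  cell (r,1): −0.12·log₂0.12 = 0.3671
  cell (r,2): −0.05·log₂0.05 = 0.2161
  cell (s,0): −0.22·log₂0.22 = 0.4806
  cell (s,1): −0.08·log₂0.08 = 0.2915
  cell (s,2): −0.16·log₂0.16 = 0.4230
Sum = 2.309 bits.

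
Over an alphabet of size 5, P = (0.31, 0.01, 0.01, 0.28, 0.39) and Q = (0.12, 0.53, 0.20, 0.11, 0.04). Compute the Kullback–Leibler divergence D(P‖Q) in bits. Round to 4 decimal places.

1.9827 bits

D(P‖Q) = Σ p·log₂(p/q).
  0.31·log₂(0.31/0.12) = 0.42446
  0.01·log₂(0.01/0.53) = -0.05728
  0.01·log₂(0.01/0.20) = -0.04322
  0.28·log₂(0.28/0.11) = 0.37742
  0.39·log₂(0.39/0.04) = 1.28131
D(P‖Q) = 1.9827 bits.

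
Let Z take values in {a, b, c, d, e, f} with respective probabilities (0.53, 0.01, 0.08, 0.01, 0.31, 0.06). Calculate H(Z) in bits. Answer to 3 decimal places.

1.677 bits

H(Z) = −Σ p·log₂ p.
  −(0.53)·log₂(0.53) = 0.4854
  −(0.01)·log₂(0.01) = 0.0664
  −(0.08)·log₂(0.08) = 0.2915
  −(0.01)·log₂(0.01) = 0.0664
  −(0.31)·log₂(0.31) = 0.5238
  −(0.06)·log₂(0.06) = 0.2435
Sum: 0.4854 + 0.0664 + 0.2915 + 0.0664 + 0.5238 + 0.2435 = 1.677 bits.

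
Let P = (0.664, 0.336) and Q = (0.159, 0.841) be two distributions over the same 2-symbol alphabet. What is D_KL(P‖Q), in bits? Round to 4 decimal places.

0.9245 bits

D(P‖Q) = Σ p·log₂(p/q).
  0.664·log₂(0.664/0.159) = 1.36927
  0.336·log₂(0.336/0.841) = -0.44474
D(P‖Q) = 0.9245 bits.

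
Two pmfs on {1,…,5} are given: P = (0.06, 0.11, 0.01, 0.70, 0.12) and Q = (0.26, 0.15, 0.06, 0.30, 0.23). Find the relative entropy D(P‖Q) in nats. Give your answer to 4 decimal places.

0.3750 nats

D(P‖Q) = Σ p·ln(p/q).
  0.06·ln(0.06/0.26) = -0.08798
  0.11·ln(0.11/0.15) = -0.03412
  0.01·ln(0.01/0.06) = -0.01792
  0.70·ln(0.70/0.30) = 0.59311
  0.12·ln(0.12/0.23) = -0.07807
D(P‖Q) = 0.3750 nats.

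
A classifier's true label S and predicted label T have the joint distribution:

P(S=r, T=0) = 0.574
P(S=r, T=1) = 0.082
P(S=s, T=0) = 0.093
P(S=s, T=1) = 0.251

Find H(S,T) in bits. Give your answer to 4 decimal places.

H(S,T) = −Σ p(x,y)·log₂ p(x,y) over all 4 cells.
  cell (r,0): −0.574·log₂0.574 = 0.45970
  cell (r,1): −0.082·log₂0.082 = 0.29588
  cell (s,0): −0.093·log₂0.093 = 0.31868
  cell (s,1): −0.251·log₂0.251 = 0.50055
Sum = 1.5748 bits.

1.5748 bits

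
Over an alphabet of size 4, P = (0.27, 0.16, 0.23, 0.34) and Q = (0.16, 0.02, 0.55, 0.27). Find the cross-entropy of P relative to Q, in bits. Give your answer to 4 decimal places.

H(P,Q) = −Σ p·log₂ q.
  −0.27·log₂(0.16) = 0.71384
  −0.16·log₂(0.02) = 0.90302
  −0.23·log₂(0.55) = 0.19837
  −0.34·log₂(0.27) = 0.64225
H(P,Q) = 2.4575 bits.

2.4575 bits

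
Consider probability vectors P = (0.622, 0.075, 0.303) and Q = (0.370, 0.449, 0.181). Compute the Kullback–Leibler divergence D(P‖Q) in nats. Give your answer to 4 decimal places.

0.3450 nats

D(P‖Q) = Σ p·ln(p/q).
  0.622·ln(0.622/0.370) = 0.32309
  0.075·ln(0.075/0.449) = -0.13422
  0.303·ln(0.303/0.181) = 0.15612
D(P‖Q) = 0.3450 nats.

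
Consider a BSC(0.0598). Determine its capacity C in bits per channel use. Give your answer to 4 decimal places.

Binary symmetric channel: C = 1 − h₂(ε) where h₂ is the binary entropy function.
h₂(0.0598) = −0.0598·log₂0.0598 − 0.9402·log₂0.9402 = 0.3267.
C = 1 − 0.3267 = 0.6733 bits per channel use.

0.6733 bits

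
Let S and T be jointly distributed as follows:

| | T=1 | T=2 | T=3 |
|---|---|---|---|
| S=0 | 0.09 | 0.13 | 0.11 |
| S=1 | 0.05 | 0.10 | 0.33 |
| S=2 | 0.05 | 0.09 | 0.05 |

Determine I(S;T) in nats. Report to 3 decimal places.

0.076 nats

Marginals: p(S) = (0.3300, 0.4800, 0.1900), p(T) = (0.1900, 0.3200, 0.4900).
I(S;T) = Σ p(x,y)·ln[p(x,y)/(p(x)p(y))].
  (0,1): 0.09·ln(1.4354) = 0.0325
  (0,2): 0.13·ln(1.2311) = 0.0270
  (0,3): 0.11·ln(0.6803) = -0.0424
  (1,1): 0.05·ln(0.5482) = -0.0301
  (1,2): 0.10·ln(0.6510) = -0.0429
  (1,3): 0.33·ln(1.4031) = 0.1118
  (2,1): 0.05·ln(1.3850) = 0.0163
  (2,2): 0.09·ln(1.4803) = 0.0353
  (2,3): 0.05·ln(0.5371) = -0.0311
Sum = 0.076 nats.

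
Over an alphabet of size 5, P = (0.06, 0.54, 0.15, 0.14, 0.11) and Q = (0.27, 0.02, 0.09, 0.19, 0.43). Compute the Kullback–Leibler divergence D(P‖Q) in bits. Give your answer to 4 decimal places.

2.2700 bits

D(P‖Q) = Σ p·log₂(p/q).
  0.06·log₂(0.06/0.27) = -0.13020
  0.54·log₂(0.54/0.02) = 2.56764
  0.15·log₂(0.15/0.09) = 0.11054
  0.14·log₂(0.14/0.19) = -0.06168
  0.11·log₂(0.11/0.43) = -0.21635
D(P‖Q) = 2.2700 bits.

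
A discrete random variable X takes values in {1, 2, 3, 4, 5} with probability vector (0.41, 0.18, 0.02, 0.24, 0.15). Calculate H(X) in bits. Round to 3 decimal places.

H(X) = −Σ p·log₂ p.
  −(0.41)·log₂(0.41) = 0.5274
  −(0.18)·log₂(0.18) = 0.4453
  −(0.02)·log₂(0.02) = 0.1129
  −(0.24)·log₂(0.24) = 0.4941
  −(0.15)·log₂(0.15) = 0.4105
Sum: 0.5274 + 0.4453 + 0.1129 + 0.4941 + 0.4105 = 1.990 bits.

1.990 bits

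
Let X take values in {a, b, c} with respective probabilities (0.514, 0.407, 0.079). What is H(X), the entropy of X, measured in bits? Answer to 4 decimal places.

H(X) = −Σ p·log₂ p.
  −(0.514)·log₂(0.514) = 0.49352
  −(0.407)·log₂(0.407) = 0.52784
  −(0.079)·log₂(0.079) = 0.28930
Sum: 0.49352 + 0.52784 + 0.28930 = 1.3107 bits.

1.3107 bits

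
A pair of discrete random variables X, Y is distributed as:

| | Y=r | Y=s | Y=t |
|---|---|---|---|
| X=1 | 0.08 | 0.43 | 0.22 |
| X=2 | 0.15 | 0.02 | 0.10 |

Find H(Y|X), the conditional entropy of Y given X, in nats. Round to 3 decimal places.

0.908 nats

Marginals: p(X) = (0.7300, 0.2700), p(Y) = (0.2300, 0.4500, 0.3200).
H(Y|X) = Σ p(X) · H(Y|X=·).
  X=1: p=0.7300, H(Y|X=1) = 0.9155
  X=2: p=0.2700, H(Y|X=2) = 0.8872
Weighted sum = 0.908 nats.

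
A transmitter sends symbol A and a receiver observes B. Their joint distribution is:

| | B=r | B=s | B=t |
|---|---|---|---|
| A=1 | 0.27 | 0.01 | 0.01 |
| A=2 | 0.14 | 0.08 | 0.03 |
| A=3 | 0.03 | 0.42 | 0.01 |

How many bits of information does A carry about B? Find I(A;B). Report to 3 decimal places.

Marginals: p(A) = (0.2900, 0.2500, 0.4600), p(B) = (0.4400, 0.5100, 0.0500).
I(A;B) = Σ p(x,y)·log₂[p(x,y)/(p(x)p(y))].
  (1,r): 0.27·log₂(2.1160) = 0.2920
  (1,s): 0.01·log₂(0.0676) = -0.0389
  (1,t): 0.01·log₂(0.6897) = -0.0054
  (2,r): 0.14·log₂(1.2727) = 0.0487
  (2,s): 0.08·log₂(0.6275) = -0.0538
  (2,t): 0.03·log₂(2.4000) = 0.0379
  (3,r): 0.03·log₂(0.1482) = -0.0826
  (3,s): 0.42·log₂(1.7903) = 0.3529
  (3,t): 0.01·log₂(0.4348) = -0.0120
Sum = 0.539 bits.

0.539 bits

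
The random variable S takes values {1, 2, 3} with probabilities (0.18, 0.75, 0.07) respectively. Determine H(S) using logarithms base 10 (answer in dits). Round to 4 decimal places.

0.3086 dits

H(S) = −Σ p·log₁₀ p.
  −(0.18)·log₁₀(0.18) = 0.13405
  −(0.75)·log₁₀(0.75) = 0.09370
  −(0.07)·log₁₀(0.07) = 0.08084
Sum: 0.13405 + 0.09370 + 0.08084 = 0.3086 dits.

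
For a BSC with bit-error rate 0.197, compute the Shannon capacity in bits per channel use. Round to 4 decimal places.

0.2841 bits

Binary symmetric channel: C = 1 − h₂(ε) where h₂ is the binary entropy function.
h₂(0.197) = −0.197·log₂0.197 − 0.803·log₂0.803 = 0.7159.
C = 1 − 0.7159 = 0.2841 bits per channel use.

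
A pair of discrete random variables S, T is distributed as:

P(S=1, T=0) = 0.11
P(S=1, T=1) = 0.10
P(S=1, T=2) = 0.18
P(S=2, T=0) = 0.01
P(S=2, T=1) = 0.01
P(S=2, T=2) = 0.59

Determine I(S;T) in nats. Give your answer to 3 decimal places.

0.182 nats

Marginals: p(S) = (0.3900, 0.6100), p(T) = (0.1200, 0.1100, 0.7700).
I(S;T) = Σ p(x,y)·ln[p(x,y)/(p(x)p(y))].
  (1,0): 0.11·ln(2.3504) = 0.0940
  (1,1): 0.10·ln(2.3310) = 0.0846
  (1,2): 0.18·ln(0.5994) = -0.0921
  (2,0): 0.01·ln(0.1366) = -0.0199
  (2,1): 0.01·ln(0.1490) = -0.0190
  (2,2): 0.59·ln(1.2561) = 0.1345
Sum = 0.182 nats.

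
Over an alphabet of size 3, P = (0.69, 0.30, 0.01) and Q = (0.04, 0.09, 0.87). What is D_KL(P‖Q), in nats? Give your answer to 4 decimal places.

D(P‖Q) = Σ p·ln(p/q).
  0.69·ln(0.69/0.04) = 1.96499
  0.30·ln(0.30/0.09) = 0.36119
  0.01·ln(0.01/0.87) = -0.04466
D(P‖Q) = 2.2815 nats.

2.2815 nats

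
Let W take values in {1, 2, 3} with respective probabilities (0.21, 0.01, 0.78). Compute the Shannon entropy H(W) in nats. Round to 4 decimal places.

H(W) = −Σ p·ln p.
  −(0.21)·ln(0.21) = 0.32774
  −(0.01)·ln(0.01) = 0.04605
  −(0.78)·ln(0.78) = 0.19380
Sum: 0.32774 + 0.04605 + 0.19380 = 0.5676 nats.

0.5676 nats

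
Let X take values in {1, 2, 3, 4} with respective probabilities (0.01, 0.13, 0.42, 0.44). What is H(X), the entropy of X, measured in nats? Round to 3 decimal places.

1.037 nats

H(X) = −Σ p·ln p.
  −(0.01)·ln(0.01) = 0.0461
  −(0.13)·ln(0.13) = 0.2652
  −(0.42)·ln(0.42) = 0.3644
  −(0.44)·ln(0.44) = 0.3612
Sum: 0.0461 + 0.2652 + 0.3644 + 0.3612 = 1.037 nats.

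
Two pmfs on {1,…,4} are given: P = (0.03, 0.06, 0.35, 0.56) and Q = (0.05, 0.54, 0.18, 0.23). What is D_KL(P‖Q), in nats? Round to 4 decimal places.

0.5839 nats

D(P‖Q) = Σ p·ln(p/q).
  0.03·ln(0.03/0.05) = -0.01532
  0.06·ln(0.06/0.54) = -0.13183
  0.35·ln(0.35/0.18) = 0.23274
  0.56·ln(0.56/0.23) = 0.49832
D(P‖Q) = 0.5839 nats.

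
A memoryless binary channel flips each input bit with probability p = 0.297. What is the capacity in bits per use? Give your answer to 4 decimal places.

Binary symmetric channel: C = 1 − h₂(ε) where h₂ is the binary entropy function.
h₂(0.297) = −0.297·log₂0.297 − 0.703·log₂0.703 = 0.8776.
C = 1 − 0.8776 = 0.1224 bits per channel use.

0.1224 bits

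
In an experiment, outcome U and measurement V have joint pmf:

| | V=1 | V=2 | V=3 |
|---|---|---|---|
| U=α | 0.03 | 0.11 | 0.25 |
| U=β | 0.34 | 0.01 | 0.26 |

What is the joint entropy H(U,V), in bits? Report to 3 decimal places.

H(U,V) = −Σ p(x,y)·log₂ p(x,y) over all 6 cells.
  cell (α,1): −0.03·log₂0.03 = 0.1518
  cell (α,2): −0.11·log₂0.11 = 0.3503
  cell (α,3): −0.25·log₂0.25 = 0.5000
  cell (β,1): −0.34·log₂0.34 = 0.5292
  cell (β,2): −0.01·log₂0.01 = 0.0664
  cell (β,3): −0.26·log₂0.26 = 0.5053
Sum = 2.103 bits.

2.103 bits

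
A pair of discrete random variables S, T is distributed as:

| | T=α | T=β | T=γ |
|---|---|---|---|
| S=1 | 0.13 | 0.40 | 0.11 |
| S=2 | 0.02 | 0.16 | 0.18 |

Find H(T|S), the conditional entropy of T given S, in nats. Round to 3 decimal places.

0.901 nats

Chain rule: H(T|S) = H(S,T) − H(S).
Marginals: p(S) = (0.6400, 0.3600), p(T) = (0.1500, 0.5600, 0.2900).
H(S,T) = 1.5547 nats; H(S) = 0.6534 nats.
H(T|S) = 1.5547 − 0.6534 = 0.901 nats.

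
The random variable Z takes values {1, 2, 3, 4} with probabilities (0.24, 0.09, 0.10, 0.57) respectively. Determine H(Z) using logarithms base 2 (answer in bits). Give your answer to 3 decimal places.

H(Z) = −Σ p·log₂ p.
  −(0.24)·log₂(0.24) = 0.4941
  −(0.09)·log₂(0.09) = 0.3127
  −(0.10)·log₂(0.10) = 0.3322
  −(0.57)·log₂(0.57) = 0.4623
Sum: 0.4941 + 0.3127 + 0.3322 + 0.4623 = 1.601 bits.

1.601 bits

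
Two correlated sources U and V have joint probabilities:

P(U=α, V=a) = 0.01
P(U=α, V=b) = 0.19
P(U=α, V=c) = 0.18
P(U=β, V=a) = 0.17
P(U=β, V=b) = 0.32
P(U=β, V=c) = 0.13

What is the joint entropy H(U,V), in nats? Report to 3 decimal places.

1.601 nats

H(U,V) = −Σ p(x,y)·ln p(x,y) over all 6 cells.
  cell (α,a): −0.01·ln0.01 = 0.0461
  cell (α,b): −0.19·ln0.19 = 0.3155
  cell (α,c): −0.18·ln0.18 = 0.3087
  cell (β,a): −0.17·ln0.17 = 0.3012
  cell (β,b): −0.32·ln0.32 = 0.3646
  cell (β,c): −0.13·ln0.13 = 0.2652
Sum = 1.601 nats.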